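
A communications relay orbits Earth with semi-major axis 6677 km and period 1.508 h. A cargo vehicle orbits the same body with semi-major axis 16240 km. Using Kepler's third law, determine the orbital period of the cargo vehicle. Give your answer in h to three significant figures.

Kepler's third law: T² ∝ a³, so T₂ = T₁ (a₂/a₁)^(3/2).
a₂/a₁ = 2.432, (a₂/a₁)^(3/2) = 3.793.
T₂ = 1.508 × 3.793 = 5.720 h.

T₂ ≈ 5.72 h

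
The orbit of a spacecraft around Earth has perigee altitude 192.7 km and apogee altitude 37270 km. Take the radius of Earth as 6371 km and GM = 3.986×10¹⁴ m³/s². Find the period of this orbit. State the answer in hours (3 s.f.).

T ≈ 11.0 hours

r_p = 6371 + 192.7 = 6563.7 km = 6.5637×10⁶ m.
r_a = 6371 + 37270 = 43641 km = 4.3641×10⁷ m.
Semi-major axis a = (r_p + r_a)/2 = (6563.7 + 43641)/2 = 25102 km = 2.510×10⁷ m.
By Kepler's third law T = 2π√(a³/μ) = 2π × 6.299×10³ = 3.958×10⁴ s.
= 10.99 hours.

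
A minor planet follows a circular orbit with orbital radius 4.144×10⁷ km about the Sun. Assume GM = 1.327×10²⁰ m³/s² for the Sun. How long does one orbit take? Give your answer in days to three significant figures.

r = 4.144×10⁷ km = 4.144×10¹⁰ m.
Kepler's third law: T = 2π√(r³/μ) = 2π√((4.144×10¹⁰)³ / 1.327×10²⁰).
r³/μ = 5.363×10¹¹ s², so T = 2π × 7.323×10⁵ = 4.601×10⁶ s.
Converting: 4.601×10⁶ s ÷ 86400 = 53.25 days.

T ≈ 53.3 days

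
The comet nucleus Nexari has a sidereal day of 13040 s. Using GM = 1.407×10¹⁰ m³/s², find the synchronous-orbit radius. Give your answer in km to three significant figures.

r_sync ≈ 393 km

A synchronous orbit has period T, so by Kepler's third law a = (μT²/4π²)^(1/3).
μT²/4π² = 1.407×10¹⁰ × (1.304×10⁴)² / 39.48 = 6.060×10¹⁶ m³.
a = 3.928×10⁵ m = 392.79 km.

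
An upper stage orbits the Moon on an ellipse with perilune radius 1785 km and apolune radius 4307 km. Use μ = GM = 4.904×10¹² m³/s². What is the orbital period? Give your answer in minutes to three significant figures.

T ≈ 251 minutes

Semi-major axis a = (r_p + r_a)/2 = (1785.0 + 4307.0)/2 = 3046.0 km = 3.046×10⁶ m.
By Kepler's third law T = 2π√(a³/μ) = 2π × 2.401×10³ = 1.508×10⁴ s.
= 251.4 minutes.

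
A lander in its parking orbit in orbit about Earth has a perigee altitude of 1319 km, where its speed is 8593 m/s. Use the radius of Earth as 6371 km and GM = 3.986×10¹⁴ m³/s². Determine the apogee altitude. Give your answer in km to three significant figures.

r_p = 6371 + 1319 = 7690.0 km = 7.690×10⁶ m.
Specific energy ε = v²/2 − μ/r = -1.491×10⁷ J/kg, so a = −μ/(2ε) = 1.336×10⁷ m.
The apsides satisfy r_p + r_a = 2a, so the apogee radius is 2a − r_p = 1.904×10⁷ m = 19037 km.
Apogee altitude = 19037 − 6371 = 12666 km.

apogee altitude ≈ 12700 km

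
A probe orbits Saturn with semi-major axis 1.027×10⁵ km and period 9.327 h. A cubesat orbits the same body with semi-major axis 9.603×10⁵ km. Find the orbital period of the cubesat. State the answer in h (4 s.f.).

Kepler's third law: T² ∝ a³, so T₂ = T₁ (a₂/a₁)^(3/2).
a₂/a₁ = 9.351, (a₂/a₁)^(3/2) = 28.59.
T₂ = 9.327 × 28.59 = 266.7 h.

T₂ ≈ 266.7 h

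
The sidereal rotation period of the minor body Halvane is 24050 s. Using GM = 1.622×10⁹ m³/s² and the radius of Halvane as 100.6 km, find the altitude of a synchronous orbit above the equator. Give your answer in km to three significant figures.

A synchronous orbit has period T, so by Kepler's third law a = (μT²/4π²)^(1/3).
μT²/4π² = 1.622×10⁹ × (2.405×10⁴)² / 39.48 = 2.376×10¹⁶ m³.
a = 2.875×10⁵ m = 287.50 km.
Altitude h = a − R = 287.50 − 100.6 = 186.90 km.

h_sync ≈ 187 km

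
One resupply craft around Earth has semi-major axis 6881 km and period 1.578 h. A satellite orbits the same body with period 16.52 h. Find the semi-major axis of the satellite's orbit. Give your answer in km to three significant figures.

a₂ ≈ 32900 km

Kepler's third law: a³ ∝ T², so a₂ = a₁ (T₂/T₁)^(2/3).
T₂/T₁ = 10.47, (T₂/T₁)^(2/3) = 4.786.
a₂ = 6881 × 4.786 = 32930 km.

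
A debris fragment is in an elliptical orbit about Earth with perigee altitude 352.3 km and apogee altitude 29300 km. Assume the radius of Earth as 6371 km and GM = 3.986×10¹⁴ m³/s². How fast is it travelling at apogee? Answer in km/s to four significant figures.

v ≈ 1.883 km/s

r_p = 6371 + 352.3 = 6723.3 km = 6.7233×10⁶ m.
r_a = 6371 + 29300 = 35671 km = 3.5671×10⁷ m.
Semi-major axis a = (r_p + r_a)/2 = 21197 km = 2.120×10⁷ m.
Vis-viva: v² = μ(2/r − 1/a) = 3.986×10¹⁴ × (5.607×10⁻⁸ − 4.718×10⁻⁸) = 3.544×10⁶ m²/s².
v = 1883 m/s = 1.883 km/s.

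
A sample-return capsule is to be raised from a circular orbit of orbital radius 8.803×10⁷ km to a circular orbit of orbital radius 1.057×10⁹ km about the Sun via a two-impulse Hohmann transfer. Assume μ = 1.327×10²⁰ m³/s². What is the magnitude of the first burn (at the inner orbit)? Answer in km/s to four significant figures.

r₁ = 8.803×10⁷ km = 8.803×10¹⁰ m.
r₂ = 1.057×10⁹ km = 1.057×10¹² m.
Transfer ellipse a_t = (r₁ + r₂)/2 = 5.725×10¹¹ m.
At r₁: circular v_c1 = √(μ/r₁) = 38830 m/s; transfer-perihelion v_p = √[μ(2/r₁ − 1/a_t)] = 52760 m/s.
Δv₁ = v_p − v_c1 = 13930 m/s.
= 13.93 km/s.

Δv ≈ 13.93 km/s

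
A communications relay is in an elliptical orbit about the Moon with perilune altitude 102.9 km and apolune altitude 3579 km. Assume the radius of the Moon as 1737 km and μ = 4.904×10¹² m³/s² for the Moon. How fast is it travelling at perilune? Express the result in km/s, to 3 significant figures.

v ≈ 1.99 km/s

r_p = 1737 + 102.9 = 1839.9 km = 1.8399×10⁶ m.
r_a = 1737 + 3579 = 5316.0 km = 5.3160×10⁶ m.
Semi-major axis a = (r_p + r_a)/2 = 3577.9 km = 3.578×10⁶ m.
Vis-viva: v² = μ(2/r − 1/a) = 4.904×10¹² × (1.087×10⁻⁶ − 2.795×10⁻⁷) = 3.960×10⁶ m²/s².
v = 1990 m/s = 1.990 km/s.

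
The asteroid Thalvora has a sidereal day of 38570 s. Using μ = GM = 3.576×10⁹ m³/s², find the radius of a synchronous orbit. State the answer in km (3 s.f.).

A synchronous orbit has period T, so by Kepler's third law a = (μT²/4π²)^(1/3).
μT²/4π² = 3.576×10⁹ × (3.857×10⁴)² / 39.48 = 1.348×10¹⁷ m³.
a = 5.127×10⁵ m = 512.68 km.

r_sync ≈ 513 km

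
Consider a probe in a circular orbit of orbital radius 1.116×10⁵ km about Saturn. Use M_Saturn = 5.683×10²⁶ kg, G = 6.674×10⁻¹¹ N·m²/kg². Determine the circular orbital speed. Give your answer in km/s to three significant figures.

μ = GM = 6.674×10⁻¹¹ × 5.683×10²⁶ = 3.793×10¹⁶ m³/s².
r = 1.116×10⁵ km = 1.116×10⁸ m.
For a circular orbit v = √(μ/r) = √(3.793×10¹⁶ / 1.116×10⁸) = √(3.399×10⁸) = 18440 m/s.
That is 18.44 km/s.

v ≈ 18.4 km/s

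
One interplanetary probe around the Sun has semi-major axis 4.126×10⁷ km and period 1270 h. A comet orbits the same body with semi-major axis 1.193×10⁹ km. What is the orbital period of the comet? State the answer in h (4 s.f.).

Kepler's third law: T² ∝ a³, so T₂ = T₁ (a₂/a₁)^(3/2).
a₂/a₁ = 28.91, (a₂/a₁)^(3/2) = 155.5.
T₂ = 1270 × 155.5 = 1.975×10⁵ h.

T₂ ≈ 1.975×10⁵ h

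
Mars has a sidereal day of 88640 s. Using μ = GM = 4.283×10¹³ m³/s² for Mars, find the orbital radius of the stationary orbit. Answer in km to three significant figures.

r_sync ≈ 20400 km

A synchronous orbit has period T, so by Kepler's third law a = (μT²/4π²)^(1/3).
μT²/4π² = 4.283×10¹³ × (8.864×10⁴)² / 39.48 = 8.524×10²¹ m³.
a = 2.043×10⁷ m = 20428 km.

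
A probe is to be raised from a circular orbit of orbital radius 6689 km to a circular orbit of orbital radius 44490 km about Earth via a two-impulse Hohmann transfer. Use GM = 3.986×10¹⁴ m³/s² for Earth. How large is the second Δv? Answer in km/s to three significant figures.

r₁ = 6689 km = 6.689×10⁶ m.
r₂ = 44490 km = 4.449×10⁷ m.
Transfer ellipse a_t = (r₁ + r₂)/2 = 2.559×10⁷ m.
At r₁: circular v_c1 = √(μ/r₁) = 7719 m/s; transfer-perigee v_p = √[μ(2/r₁ − 1/a_t)] = 10180 m/s.
At r₂: circular v_c2 = √(μ/r₂) = 2993 m/s; transfer-apogee v_a = √[μ(2/r₂ − 1/a_t)] = 1530 m/s.
Δv₂ = v_c2 − v_a = 1463 m/s.
= 1.463 km/s.

Δv ≈ 1.46 km/s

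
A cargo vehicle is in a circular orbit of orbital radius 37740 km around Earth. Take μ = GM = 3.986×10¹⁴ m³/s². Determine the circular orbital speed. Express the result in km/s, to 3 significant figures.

r = 37740 km = 3.774×10⁷ m.
For a circular orbit v = √(μ/r) = √(3.986×10¹⁴ / 3.774×10⁷) = √(1.056×10⁷) = 3250 m/s.
That is 3.250 km/s.

v ≈ 3.25 km/s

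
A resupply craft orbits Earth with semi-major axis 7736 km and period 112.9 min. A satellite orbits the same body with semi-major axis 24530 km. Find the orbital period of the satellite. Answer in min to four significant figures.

T₂ ≈ 637.5 min

Kepler's third law: T² ∝ a³, so T₂ = T₁ (a₂/a₁)^(3/2).
a₂/a₁ = 3.171, (a₂/a₁)^(3/2) = 5.646.
T₂ = 112.9 × 5.646 = 637.5 min.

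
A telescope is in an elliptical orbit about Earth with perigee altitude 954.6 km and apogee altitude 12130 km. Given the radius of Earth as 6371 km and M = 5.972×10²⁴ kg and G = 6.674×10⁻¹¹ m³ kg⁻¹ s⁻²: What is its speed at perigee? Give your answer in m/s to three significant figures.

μ = GM = 6.674×10⁻¹¹ × 5.972×10²⁴ = 3.986×10¹⁴ m³/s².
r_p = 6371 + 954.6 = 7325.6 km = 7.3256×10⁶ m.
r_a = 6371 + 12130 = 18501 km = 1.8501×10⁷ m.
Semi-major axis a = (r_p + r_a)/2 = 12913 km = 1.291×10⁷ m.
Vis-viva: v² = μ(2/r − 1/a) = 3.986×10¹⁴ × (2.730×10⁻⁷ − 7.744×10⁻⁸) = 7.795×10⁷ m²/s².
v = 8829 m/s.

v ≈ 8830 m/s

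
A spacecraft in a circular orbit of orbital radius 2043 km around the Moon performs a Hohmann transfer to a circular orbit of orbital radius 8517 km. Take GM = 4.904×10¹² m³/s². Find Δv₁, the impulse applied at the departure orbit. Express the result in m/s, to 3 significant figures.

Δv ≈ 418 m/s

r₁ = 2043 km = 2.043×10⁶ m.
r₂ = 8517 km = 8.517×10⁶ m.
Transfer ellipse a_t = (r₁ + r₂)/2 = 5.280×10⁶ m.
At r₁: circular v_c1 = √(μ/r₁) = 1549 m/s; transfer-perilune v_p = √[μ(2/r₁ − 1/a_t)] = 1968 m/s.
Δv₁ = v_p − v_c1 = 418.4 m/s.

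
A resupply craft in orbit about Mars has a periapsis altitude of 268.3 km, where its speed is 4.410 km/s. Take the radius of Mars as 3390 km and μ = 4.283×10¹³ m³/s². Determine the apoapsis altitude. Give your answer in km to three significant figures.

r_p = 3390 + 268.3 = 3658.3 km = 3.658×10⁶ m.
Specific energy ε = v²/2 − μ/r = -1.984×10⁶ J/kg, so a = −μ/(2ε) = 1.080×10⁷ m.
The apsides satisfy r_p + r_a = 2a, so the apoapsis radius is 2a − r_p = 1.793×10⁷ m = 17934 km.
Apoapsis altitude = 17934 − 3390 = 14544 km.

apoapsis altitude ≈ 14500 km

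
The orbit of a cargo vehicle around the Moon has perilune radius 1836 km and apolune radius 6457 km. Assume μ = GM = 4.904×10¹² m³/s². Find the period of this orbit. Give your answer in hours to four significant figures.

Semi-major axis a = (r_p + r_a)/2 = (1836.0 + 6457.0)/2 = 4146.5 km = 4.146×10⁶ m.
By Kepler's third law T = 2π√(a³/μ) = 2π × 3.813×10³ = 2.396×10⁴ s.
= 6.655 hours.

T ≈ 6.655 hours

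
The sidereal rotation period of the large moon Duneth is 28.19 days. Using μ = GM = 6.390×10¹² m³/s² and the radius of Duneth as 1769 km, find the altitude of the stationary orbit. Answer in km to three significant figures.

T = 28.19 days = 2.436×10⁶ s.
A synchronous orbit has period T, so by Kepler's third law a = (μT²/4π²)^(1/3).
μT²/4π² = 6.390×10¹² × (2.436×10⁶)² / 39.48 = 9.602×10²³ m³.
a = 9.866×10⁷ m = 98655 km.
Altitude h = a − R = 98655 − 1769 = 96886 km.

h_sync ≈ 96900 km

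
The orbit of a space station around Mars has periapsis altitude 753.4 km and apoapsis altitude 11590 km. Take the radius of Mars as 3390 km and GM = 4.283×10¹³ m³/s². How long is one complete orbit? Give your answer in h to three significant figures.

T ≈ 7.89 h

r_p = 3390 + 753.4 = 4143.4 km = 4.1434×10⁶ m.
r_a = 3390 + 11590 = 14980 km = 1.4980×10⁷ m.
Semi-major axis a = (r_p + r_a)/2 = (4143.4 + 14980)/2 = 9561.7 km = 9.562×10⁶ m.
By Kepler's third law T = 2π√(a³/μ) = 2π × 4.518×10³ = 2.839×10⁴ s.
= 7.885 h.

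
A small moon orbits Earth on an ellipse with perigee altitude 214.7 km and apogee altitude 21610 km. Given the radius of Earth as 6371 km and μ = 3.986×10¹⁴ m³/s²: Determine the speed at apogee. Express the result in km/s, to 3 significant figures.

r_p = 6371 + 214.7 = 6585.7 km = 6.5857×10⁶ m.
r_a = 6371 + 21610 = 27981 km = 2.7981×10⁷ m.
Semi-major axis a = (r_p + r_a)/2 = 17283 km = 1.728×10⁷ m.
Vis-viva: v² = μ(2/r − 1/a) = 3.986×10¹⁴ × (7.148×10⁻⁸ − 5.786×10⁻⁸) = 5.428×10⁶ m²/s².
v = 2330 m/s = 2.330 km/s.

v ≈ 2.33 km/s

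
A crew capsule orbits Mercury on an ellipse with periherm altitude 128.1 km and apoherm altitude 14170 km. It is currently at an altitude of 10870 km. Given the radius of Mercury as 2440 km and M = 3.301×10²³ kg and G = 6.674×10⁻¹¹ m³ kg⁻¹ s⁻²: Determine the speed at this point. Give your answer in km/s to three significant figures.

μ = GM = 6.674×10⁻¹¹ × 3.301×10²³ = 2.203×10¹³ m³/s².
r_p = 2440 + 128.1 = 2568.1 km = 2.5681×10⁶ m.
r_a = 2440 + 14170 = 16610 km = 1.6610×10⁷ m.
r = 2440 + 10870 = 13310 km = 1.331×10⁷ m.
Semi-major axis a = (r_p + r_a)/2 = 9589.0 km = 9.589×10⁶ m.
Vis-viva: v² = μ(2/r − 1/a) = 2.203×10¹³ × (1.503×10⁻⁷ − 1.043×10⁻⁷) = 1.013×10⁶ m²/s².
v = 1006 m/s = 1.006 km/s.

v ≈ 1.01 km/s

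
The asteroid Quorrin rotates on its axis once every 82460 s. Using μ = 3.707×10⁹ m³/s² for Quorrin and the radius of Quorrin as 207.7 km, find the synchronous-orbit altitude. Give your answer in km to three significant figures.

A synchronous orbit has period T, so by Kepler's third law a = (μT²/4π²)^(1/3).
μT²/4π² = 3.707×10⁹ × (8.246×10⁴)² / 39.48 = 6.385×10¹⁷ m³.
a = 8.611×10⁵ m = 861.09 km.
Altitude h = a − R = 861.09 − 207.7 = 653.39 km.

h_sync ≈ 653 km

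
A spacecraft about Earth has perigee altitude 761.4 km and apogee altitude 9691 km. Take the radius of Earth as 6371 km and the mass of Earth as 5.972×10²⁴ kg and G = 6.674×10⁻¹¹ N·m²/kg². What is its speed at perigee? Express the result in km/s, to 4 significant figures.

μ = GM = 6.674×10⁻¹¹ × 5.972×10²⁴ = 3.986×10¹⁴ m³/s².
r_p = 6371 + 761.4 = 7132.4 km = 7.1324×10⁶ m.
r_a = 6371 + 9691 = 16062 km = 1.6062×10⁷ m.
Semi-major axis a = (r_p + r_a)/2 = 11597 km = 1.160×10⁷ m.
Vis-viva: v² = μ(2/r − 1/a) = 3.986×10¹⁴ × (2.804×10⁻⁷ − 8.623×10⁻⁸) = 7.740×10⁷ m²/s².
v = 8797 m/s = 8.797 km/s.

v ≈ 8.797 km/s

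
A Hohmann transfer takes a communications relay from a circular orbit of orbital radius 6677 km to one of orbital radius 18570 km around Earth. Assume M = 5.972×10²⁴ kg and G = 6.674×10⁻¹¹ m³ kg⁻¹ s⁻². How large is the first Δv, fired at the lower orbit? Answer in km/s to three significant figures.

Δv ≈ 1.64 km/s

μ = GM = 6.674×10⁻¹¹ × 5.972×10²⁴ = 3.986×10¹⁴ m³/s².
r₁ = 6677 km = 6.677×10⁶ m.
r₂ = 18570 km = 1.857×10⁷ m.
Transfer ellipse a_t = (r₁ + r₂)/2 = 1.262×10⁷ m.
At r₁: circular v_c1 = √(μ/r₁) = 7726 m/s; transfer-perigee v_p = √[μ(2/r₁ − 1/a_t)] = 9371 m/s.
Δv₁ = v_p − v_c1 = 1645 m/s.
= 1.645 km/s.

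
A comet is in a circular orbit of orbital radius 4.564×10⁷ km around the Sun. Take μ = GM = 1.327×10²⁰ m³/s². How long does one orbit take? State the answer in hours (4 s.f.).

r = 4.564×10⁷ km = 4.564×10¹⁰ m.
Kepler's third law: T = 2π√(r³/μ) = 2π√((4.564×10¹⁰)³ / 1.327×10²⁰).
r³/μ = 7.164×10¹¹ s², so T = 2π × 8.464×10⁵ = 5.318×10⁶ s.
Converting: 5.318×10⁶ s ÷ 3600 = 1477 hours.

T ≈ 1477 hours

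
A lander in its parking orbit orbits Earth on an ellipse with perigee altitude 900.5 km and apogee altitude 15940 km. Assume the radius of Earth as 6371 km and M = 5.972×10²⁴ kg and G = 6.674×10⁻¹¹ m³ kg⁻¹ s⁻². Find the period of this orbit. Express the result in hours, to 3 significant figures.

μ = GM = 6.674×10⁻¹¹ × 5.972×10²⁴ = 3.986×10¹⁴ m³/s².
r_p = 6371 + 900.5 = 7271.5 km = 7.2715×10⁶ m.
r_a = 6371 + 15940 = 22311 km = 2.2311×10⁷ m.
Semi-major axis a = (r_p + r_a)/2 = (7271.5 + 22311)/2 = 14791 km = 1.479×10⁷ m.
By Kepler's third law T = 2π√(a³/μ) = 2π × 2.849×10³ = 1.790×10⁴ s.
= 4.973 hours.

T ≈ 4.97 hours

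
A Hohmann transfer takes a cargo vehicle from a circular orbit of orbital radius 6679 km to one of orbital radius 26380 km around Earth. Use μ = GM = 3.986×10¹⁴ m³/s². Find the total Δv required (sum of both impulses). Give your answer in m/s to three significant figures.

r₁ = 6679 km = 6.679×10⁶ m.
r₂ = 26380 km = 2.638×10⁷ m.
Transfer ellipse a_t = (r₁ + r₂)/2 = 1.653×10⁷ m.
At r₁: circular v_c1 = √(μ/r₁) = 7725 m/s; transfer-perigee v_p = √[μ(2/r₁ − 1/a_t)] = 9759 m/s.
Δv₁ = v_p − v_c1 = 2034 m/s.
At r₂: circular v_c2 = √(μ/r₂) = 3887 m/s; transfer-apogee v_a = √[μ(2/r₂ − 1/a_t)] = 2471 m/s.
Δv₂ = v_c2 − v_a = 1416 m/s.
Total Δv = Δv₁ + Δv₂ = 3450 m/s.

Δv_total ≈ 3450 m/s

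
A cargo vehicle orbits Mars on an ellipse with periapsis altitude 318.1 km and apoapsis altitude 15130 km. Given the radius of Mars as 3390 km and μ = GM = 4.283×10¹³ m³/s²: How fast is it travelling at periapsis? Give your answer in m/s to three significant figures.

v ≈ 4390 m/s

r_p = 3390 + 318.1 = 3708.1 km = 3.7081×10⁶ m.
r_a = 3390 + 15130 = 18520 km = 1.8520×10⁷ m.
Semi-major axis a = (r_p + r_a)/2 = 11114 km = 1.111×10⁷ m.
Vis-viva: v² = μ(2/r − 1/a) = 4.283×10¹³ × (5.394×10⁻⁷ − 8.998×10⁻⁸) = 1.925×10⁷ m²/s².
v = 4387 m/s.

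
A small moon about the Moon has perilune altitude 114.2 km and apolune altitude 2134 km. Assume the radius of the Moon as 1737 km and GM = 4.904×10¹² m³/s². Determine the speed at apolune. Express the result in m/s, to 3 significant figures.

v ≈ 905 m/s

r_p = 1737 + 114.2 = 1851.2 km = 1.8512×10⁶ m.
r_a = 1737 + 2134 = 3871.0 km = 3.8710×10⁶ m.
Semi-major axis a = (r_p + r_a)/2 = 2861.1 km = 2.861×10⁶ m.
Vis-viva: v² = μ(2/r − 1/a) = 4.904×10¹² × (5.167×10⁻⁷ − 3.495×10⁻⁷) = 8.197×10⁵ m²/s².
v = 905.4 m/s.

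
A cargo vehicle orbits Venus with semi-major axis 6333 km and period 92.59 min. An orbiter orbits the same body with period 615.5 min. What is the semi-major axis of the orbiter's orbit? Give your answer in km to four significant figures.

Kepler's third law: a³ ∝ T², so a₂ = a₁ (T₂/T₁)^(2/3).
T₂/T₁ = 6.648, (T₂/T₁)^(2/3) = 3.535.
a₂ = 6333 × 3.535 = 22390 km.

a₂ ≈ 22390 km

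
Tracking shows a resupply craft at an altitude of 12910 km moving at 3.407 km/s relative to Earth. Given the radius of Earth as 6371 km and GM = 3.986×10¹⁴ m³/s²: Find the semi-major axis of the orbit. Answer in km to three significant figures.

r = 6371 + 12910 = 19281 km = 1.928×10⁷ m.
Vis-viva rearranged: 1/a = 2/r − v²/μ = 1.037×10⁻⁷ − 2.912×10⁻⁸ = 7.461×10⁻⁸ m⁻¹.
a = 1.340×10⁷ m = 13403 km.

a ≈ 13400 km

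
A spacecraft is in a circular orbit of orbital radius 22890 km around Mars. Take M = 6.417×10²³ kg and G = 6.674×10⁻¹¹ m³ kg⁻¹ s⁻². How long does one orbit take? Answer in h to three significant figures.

T ≈ 29.2 h

μ = GM = 6.674×10⁻¹¹ × 6.417×10²³ = 4.283×10¹³ m³/s².
r = 22890 km = 2.289×10⁷ m.
Kepler's third law: T = 2π√(r³/μ) = 2π√((2.289×10⁷)³ / 4.283×10¹³).
r³/μ = 2.800×10⁸ s², so T = 2π × 1.673×10⁴ = 1.051×10⁵ s.
Converting: 1.051×10⁵ s ÷ 3600 = 29.21 h.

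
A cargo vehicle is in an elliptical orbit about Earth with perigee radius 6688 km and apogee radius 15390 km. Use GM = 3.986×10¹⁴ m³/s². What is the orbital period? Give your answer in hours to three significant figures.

T ≈ 3.21 hours

Semi-major axis a = (r_p + r_a)/2 = (6688.0 + 15390)/2 = 11039 km = 1.104×10⁷ m.
By Kepler's third law T = 2π√(a³/μ) = 2π × 1.837×10³ = 1.154×10⁴ s.
= 3.206 hours.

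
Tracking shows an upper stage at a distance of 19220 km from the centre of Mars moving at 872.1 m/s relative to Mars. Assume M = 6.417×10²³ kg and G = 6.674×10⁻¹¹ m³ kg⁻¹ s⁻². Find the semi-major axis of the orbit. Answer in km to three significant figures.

a ≈ 11600 km

μ = GM = 6.674×10⁻¹¹ × 6.417×10²³ = 4.283×10¹³ m³/s².
r = 1.922×10⁷ m.
Specific orbital energy ε = v²/2 − μ/r = (872.1)²/2 − 4.283×10¹³/1.922×10⁷ = -1.848×10⁶ J/kg.
Since ε = −μ/(2a), a = −μ/(2ε) = 1.159×10⁷ m = 11588 km.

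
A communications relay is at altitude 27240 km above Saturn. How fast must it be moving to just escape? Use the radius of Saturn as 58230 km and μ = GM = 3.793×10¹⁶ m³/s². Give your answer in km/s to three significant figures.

r = 58230 + 27240 = 85470 km = 8.5470×10⁷ m.
Escape speed v_esc = √(2μ/r) = √(2 × 3.793×10¹⁶ / 8.547×10⁷) = √(8.876×10⁸) = 29790 m/s.
= 29.79 km/s.

v_esc ≈ 29.8 km/s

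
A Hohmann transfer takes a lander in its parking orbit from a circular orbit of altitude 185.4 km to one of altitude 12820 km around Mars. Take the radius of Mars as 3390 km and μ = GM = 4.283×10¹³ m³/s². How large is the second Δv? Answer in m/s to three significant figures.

r₁ = 3390 + 185.4 = 3575.4 km = 3.5754×10⁶ m.
r₂ = 3390 + 12820 = 16210 km = 1.6210×10⁷ m.
Transfer ellipse a_t = (r₁ + r₂)/2 = 9.893×10⁶ m.
At r₁: circular v_c1 = √(μ/r₁) = 3461 m/s; transfer-periapsis v_p = √[μ(2/r₁ − 1/a_t)] = 4430 m/s.
At r₂: circular v_c2 = √(μ/r₂) = 1625 m/s; transfer-apoapsis v_a = √[μ(2/r₂ − 1/a_t)] = 977.2 m/s.
Δv₂ = v_c2 − v_a = 648.3 m/s.

Δv ≈ 648 m/s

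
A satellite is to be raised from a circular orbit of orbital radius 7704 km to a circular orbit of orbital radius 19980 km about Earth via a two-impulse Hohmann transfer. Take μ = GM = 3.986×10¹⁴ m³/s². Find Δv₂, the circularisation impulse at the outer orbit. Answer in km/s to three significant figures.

Δv ≈ 1.13 km/s

r₁ = 7704 km = 7.704×10⁶ m.
r₂ = 19980 km = 1.998×10⁷ m.
Transfer ellipse a_t = (r₁ + r₂)/2 = 1.384×10⁷ m.
At r₁: circular v_c1 = √(μ/r₁) = 7193 m/s; transfer-perigee v_p = √[μ(2/r₁ − 1/a_t)] = 8642 m/s.
At r₂: circular v_c2 = √(μ/r₂) = 4467 m/s; transfer-apogee v_a = √[μ(2/r₂ − 1/a_t)] = 3332 m/s.
Δv₂ = v_c2 − v_a = 1134 m/s.
= 1.134 km/s.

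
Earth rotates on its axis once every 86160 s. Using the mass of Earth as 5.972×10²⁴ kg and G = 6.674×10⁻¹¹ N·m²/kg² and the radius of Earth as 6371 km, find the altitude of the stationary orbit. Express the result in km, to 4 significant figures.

μ = GM = 6.674×10⁻¹¹ × 5.972×10²⁴ = 3.986×10¹⁴ m³/s².
A synchronous orbit has period T, so by Kepler's third law a = (μT²/4π²)^(1/3).
μT²/4π² = 3.986×10¹⁴ × (8.616×10⁴)² / 39.48 = 7.495×10²² m³.
a = 4.216×10⁷ m = 42162 km.
Altitude h = a − R = 42162 − 6371 = 35791 km.

h_sync ≈ 35790 km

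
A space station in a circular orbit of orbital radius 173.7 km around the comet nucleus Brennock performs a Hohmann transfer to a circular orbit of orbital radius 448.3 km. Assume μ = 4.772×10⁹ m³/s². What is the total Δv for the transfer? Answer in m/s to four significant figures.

Δv_total ≈ 59.32 m/s

r₁ = 173.7 km = 1.737×10⁵ m.
r₂ = 448.3 km = 4.483×10⁵ m.
Transfer ellipse a_t = (r₁ + r₂)/2 = 3.110×10⁵ m.
At r₁: circular v_c1 = √(μ/r₁) = 165.7 m/s; transfer-periapsis v_p = √[μ(2/r₁ − 1/a_t)] = 199.0 m/s.
Δv₁ = v_p − v_c1 = 33.25 m/s.
At r₂: circular v_c2 = √(μ/r₂) = 103.2 m/s; transfer-apoapsis v_a = √[μ(2/r₂ − 1/a_t)] = 77.11 m/s.
Δv₂ = v_c2 − v_a = 26.07 m/s.
Total Δv = Δv₁ + Δv₂ = 59.32 m/s.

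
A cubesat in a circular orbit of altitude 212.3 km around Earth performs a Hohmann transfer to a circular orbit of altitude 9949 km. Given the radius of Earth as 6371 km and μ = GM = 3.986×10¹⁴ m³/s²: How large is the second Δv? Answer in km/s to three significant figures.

r₁ = 6371 + 212.3 = 6583.3 km = 6.5833×10⁶ m.
r₂ = 6371 + 9949 = 16320 km = 1.6320×10⁷ m.
Transfer ellipse a_t = (r₁ + r₂)/2 = 1.145×10⁷ m.
At r₁: circular v_c1 = √(μ/r₁) = 7781 m/s; transfer-perigee v_p = √[μ(2/r₁ − 1/a_t)] = 9289 m/s.
At r₂: circular v_c2 = √(μ/r₂) = 4942 m/s; transfer-apogee v_a = √[μ(2/r₂ − 1/a_t)] = 3747 m/s.
Δv₂ = v_c2 − v_a = 1195 m/s.
= 1.195 km/s.

Δv ≈ 1.19 km/s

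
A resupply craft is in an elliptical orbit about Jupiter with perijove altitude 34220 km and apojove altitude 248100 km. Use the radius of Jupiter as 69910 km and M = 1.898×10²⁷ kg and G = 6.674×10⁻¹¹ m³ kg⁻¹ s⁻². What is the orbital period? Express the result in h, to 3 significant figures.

μ = GM = 6.674×10⁻¹¹ × 1.898×10²⁷ = 1.267×10¹⁷ m³/s².
r_p = 69910 + 34220 = 104130 km = 1.0413×10⁸ m.
r_a = 69910 + 248100 = 318010 km = 3.1801×10⁸ m.
Semi-major axis a = (r_p + r_a)/2 = (1.0413×10⁵ + 3.1801×10⁵)/2 = 2.1107×10⁵ km = 2.111×10⁸ m.
By Kepler's third law T = 2π√(a³/μ) = 2π × 8.616×10³ = 5.414×10⁴ s.
= 15.04 h.

T ≈ 15.0 h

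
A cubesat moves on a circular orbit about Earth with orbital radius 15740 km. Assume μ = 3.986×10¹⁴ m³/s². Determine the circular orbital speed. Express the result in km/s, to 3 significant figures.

v ≈ 5.03 km/s

r = 15740 km = 1.574×10⁷ m.
For a circular orbit v = √(μ/r) = √(3.986×10¹⁴ / 1.574×10⁷) = √(2.532×10⁷) = 5032 m/s.
That is 5.032 km/s.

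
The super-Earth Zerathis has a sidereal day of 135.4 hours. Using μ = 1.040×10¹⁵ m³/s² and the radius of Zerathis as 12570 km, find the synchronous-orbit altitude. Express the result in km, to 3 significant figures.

T = 135.4 hours = 4.874×10⁵ s.
A synchronous orbit has period T, so by Kepler's third law a = (μT²/4π²)^(1/3).
μT²/4π² = 1.040×10¹⁵ × (4.874×10⁵)² / 39.48 = 6.259×10²⁴ m³.
a = 1.843×10⁸ m = 1.8429×10⁵ km.
Altitude h = a − R = 1.8429×10⁵ − 12570 = 1.7172×10⁵ km.

h_sync ≈ 1.72×10⁵ km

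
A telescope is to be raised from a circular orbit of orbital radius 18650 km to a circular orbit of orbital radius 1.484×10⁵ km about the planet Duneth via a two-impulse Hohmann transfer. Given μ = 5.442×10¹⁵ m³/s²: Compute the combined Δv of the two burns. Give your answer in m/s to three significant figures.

Δv_total ≈ 8880 m/s

r₁ = 18650 km = 1.865×10⁷ m.
r₂ = 1.484×10⁵ km = 1.484×10⁸ m.
Transfer ellipse a_t = (r₁ + r₂)/2 = 8.352×10⁷ m.
At r₁: circular v_c1 = √(μ/r₁) = 17080 m/s; transfer-periapsis v_p = √[μ(2/r₁ − 1/a_t)] = 22770 m/s.
Δv₁ = v_p − v_c1 = 5687 m/s.
At r₂: circular v_c2 = √(μ/r₂) = 6056 m/s; transfer-apoapsis v_a = √[μ(2/r₂ − 1/a_t)] = 2861 m/s.
Δv₂ = v_c2 − v_a = 3194 m/s.
Total Δv = Δv₁ + Δv₂ = 8881 m/s.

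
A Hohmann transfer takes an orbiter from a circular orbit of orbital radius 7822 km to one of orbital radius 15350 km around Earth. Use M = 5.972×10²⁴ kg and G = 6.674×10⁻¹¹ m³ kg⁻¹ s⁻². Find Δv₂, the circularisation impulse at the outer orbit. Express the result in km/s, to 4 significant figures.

μ = GM = 6.674×10⁻¹¹ × 5.972×10²⁴ = 3.986×10¹⁴ m³/s².
r₁ = 7822 km = 7.822×10⁶ m.
r₂ = 15350 km = 1.535×10⁷ m.
Transfer ellipse a_t = (r₁ + r₂)/2 = 1.159×10⁷ m.
At r₁: circular v_c1 = √(μ/r₁) = 7138 m/s; transfer-perigee v_p = √[μ(2/r₁ − 1/a_t)] = 8216 m/s.
At r₂: circular v_c2 = √(μ/r₂) = 5096 m/s; transfer-apogee v_a = √[μ(2/r₂ − 1/a_t)] = 4187 m/s.
Δv₂ = v_c2 − v_a = 908.8 m/s.
= 0.9088 km/s.

Δv ≈ 0.9088 km/s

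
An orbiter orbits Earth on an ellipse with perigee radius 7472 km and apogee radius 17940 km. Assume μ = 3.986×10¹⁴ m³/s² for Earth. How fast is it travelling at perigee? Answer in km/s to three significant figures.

v ≈ 8.68 km/s

Semi-major axis a = (r_p + r_a)/2 = 12706 km = 1.271×10⁷ m.
Vis-viva: v² = μ(2/r − 1/a) = 3.986×10¹⁴ × (2.677×10⁻⁷ − 7.870×10⁻⁸) = 7.532×10⁷ m²/s².
v = 8679 m/s = 8.679 km/s.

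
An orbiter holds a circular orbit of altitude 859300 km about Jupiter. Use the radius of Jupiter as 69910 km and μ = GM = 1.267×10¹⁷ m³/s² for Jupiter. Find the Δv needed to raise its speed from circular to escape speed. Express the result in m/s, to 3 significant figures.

Δv ≈ 4840 m/s

r = 69910 + 859300 = 929210 km = 9.2921×10⁸ m.
Circular speed v_c = √(μ/r) = 11680 m/s.
Escape speed v_esc = √(2μ/r) = √2 × v_c = 16510 m/s.
Δv = v_esc − v_c = 4837 m/s.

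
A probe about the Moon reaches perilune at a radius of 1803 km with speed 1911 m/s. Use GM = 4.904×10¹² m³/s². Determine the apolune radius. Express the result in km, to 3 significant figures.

apolune radius ≈ 3680 km

r_p = 1.803×10⁶ m.
Specific energy ε = v²/2 − μ/r = -8.940×10⁵ J/kg, so a = −μ/(2ε) = 2.743×10⁶ m.
The apsides satisfy r_p + r_a = 2a, so the apolune radius is 2a − r_p = 3.683×10⁶ m = 3682.8 km.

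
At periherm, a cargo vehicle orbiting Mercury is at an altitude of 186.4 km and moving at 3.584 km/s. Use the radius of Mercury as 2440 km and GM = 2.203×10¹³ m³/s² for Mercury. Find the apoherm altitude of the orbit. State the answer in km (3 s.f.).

r_p = 2440 + 186.4 = 2626.4 km = 2.626×10⁶ m.
Specific energy ε = v²/2 − μ/r = -1.965×10⁶ J/kg, so a = −μ/(2ε) = 5.605×10⁶ m.
The apsides satisfy r_p + r_a = 2a, so the apoherm radius is 2a − r_p = 8.583×10⁶ m = 8582.6 km.
Apoherm altitude = 8582.6 − 2440 = 6142.6 km.

apoherm altitude ≈ 6140 km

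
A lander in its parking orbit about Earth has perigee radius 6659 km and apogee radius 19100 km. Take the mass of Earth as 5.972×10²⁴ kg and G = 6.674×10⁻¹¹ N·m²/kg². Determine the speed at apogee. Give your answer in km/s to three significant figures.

v ≈ 3.28 km/s

μ = GM = 6.674×10⁻¹¹ × 5.972×10²⁴ = 3.986×10¹⁴ m³/s².
Semi-major axis a = (r_p + r_a)/2 = 12880 km = 1.288×10⁷ m.
Vis-viva: v² = μ(2/r − 1/a) = 3.986×10¹⁴ × (1.047×10⁻⁷ − 7.764×10⁻⁸) = 1.079×10⁷ m²/s².
v = 3285 m/s = 3.285 km/s.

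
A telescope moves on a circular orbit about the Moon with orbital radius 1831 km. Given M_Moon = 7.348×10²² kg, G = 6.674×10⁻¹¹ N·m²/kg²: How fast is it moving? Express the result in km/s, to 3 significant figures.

v ≈ 1.64 km/s

μ = GM = 6.674×10⁻¹¹ × 7.348×10²² = 4.904×10¹² m³/s².
r = 1831 km = 1.831×10⁶ m.
For a circular orbit v = √(μ/r) = √(4.904×10¹² / 1.831×10⁶) = √(2.678×10⁶) = 1637 m/s.
That is 1.637 km/s.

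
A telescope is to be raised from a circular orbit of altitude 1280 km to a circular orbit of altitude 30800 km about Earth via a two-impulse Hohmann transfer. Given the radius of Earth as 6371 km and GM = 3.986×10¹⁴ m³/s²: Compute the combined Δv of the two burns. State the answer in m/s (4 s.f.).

Δv_total ≈ 3439 m/s

r₁ = 6371 + 1280 = 7651.0 km = 7.6510×10⁶ m.
r₂ = 6371 + 30800 = 37171 km = 3.7171×10⁷ m.
Transfer ellipse a_t = (r₁ + r₂)/2 = 2.241×10⁷ m.
At r₁: circular v_c1 = √(μ/r₁) = 7218 m/s; transfer-perigee v_p = √[μ(2/r₁ − 1/a_t)] = 9296 m/s.
Δv₁ = v_p − v_c1 = 2078 m/s.
At r₂: circular v_c2 = √(μ/r₂) = 3275 m/s; transfer-apogee v_a = √[μ(2/r₂ − 1/a_t)] = 1913 m/s.
Δv₂ = v_c2 − v_a = 1361 m/s.
Total Δv = Δv₁ + Δv₂ = 3439 m/s.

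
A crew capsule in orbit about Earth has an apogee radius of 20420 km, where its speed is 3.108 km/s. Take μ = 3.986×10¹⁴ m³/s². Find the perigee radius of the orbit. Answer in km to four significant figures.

r_a = 2.042×10⁷ m.
Specific energy ε = v²/2 − μ/r = -1.469×10⁷ J/kg, so a = −μ/(2ε) = 1.357×10⁷ m.
The apsides satisfy r_p + r_a = 2a, so the perigee radius is 2a − r_a = 6.714×10⁶ m = 6713.6 km.

perigee radius ≈ 6714 km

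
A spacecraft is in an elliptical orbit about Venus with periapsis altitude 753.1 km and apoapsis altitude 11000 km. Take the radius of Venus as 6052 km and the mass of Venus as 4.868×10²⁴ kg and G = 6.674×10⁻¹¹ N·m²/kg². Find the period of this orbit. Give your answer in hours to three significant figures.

μ = GM = 6.674×10⁻¹¹ × 4.868×10²⁴ = 3.249×10¹⁴ m³/s².
r_p = 6052 + 753.1 = 6805.1 km = 6.8051×10⁶ m.
r_a = 6052 + 11000 = 17052 km = 1.7052×10⁷ m.
Semi-major axis a = (r_p + r_a)/2 = (6805.1 + 17052)/2 = 11929 km = 1.193×10⁷ m.
By Kepler's third law T = 2π√(a³/μ) = 2π × 2.286×10³ = 1.436×10⁴ s.
= 3.989 hours.

T ≈ 3.99 hours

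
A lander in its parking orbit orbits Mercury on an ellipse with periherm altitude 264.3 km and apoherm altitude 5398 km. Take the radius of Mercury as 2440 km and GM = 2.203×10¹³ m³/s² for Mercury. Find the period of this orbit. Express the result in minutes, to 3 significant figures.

r_p = 2440 + 264.3 = 2704.3 km = 2.7043×10⁶ m.
r_a = 2440 + 5398 = 7838.0 km = 7.8380×10⁶ m.
Semi-major axis a = (r_p + r_a)/2 = (2704.3 + 7838.0)/2 = 5271.1 km = 5.271×10⁶ m.
By Kepler's third law T = 2π√(a³/μ) = 2π × 2.578×10³ = 1.620×10⁴ s.
= 270.0 minutes.

T ≈ 270 minutes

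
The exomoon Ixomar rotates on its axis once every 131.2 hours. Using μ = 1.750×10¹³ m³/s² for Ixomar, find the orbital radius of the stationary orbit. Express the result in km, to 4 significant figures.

T = 131.2 hours = 4.723×10⁵ s.
A synchronous orbit has period T, so by Kepler's third law a = (μT²/4π²)^(1/3).
μT²/4π² = 1.750×10¹³ × (4.723×10⁵)² / 39.48 = 9.889×10²² m³.
a = 4.624×10⁷ m = 46243 km.

r_sync ≈ 46240 km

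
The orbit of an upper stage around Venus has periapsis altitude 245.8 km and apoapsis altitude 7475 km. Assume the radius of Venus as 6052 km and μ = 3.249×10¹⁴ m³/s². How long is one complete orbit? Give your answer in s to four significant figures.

r_p = 6052 + 245.8 = 6297.8 km = 6.2978×10⁶ m.
r_a = 6052 + 7475 = 13527 km = 1.3527×10⁷ m.
Semi-major axis a = (r_p + r_a)/2 = (6297.8 + 13527)/2 = 9912.4 km = 9.912×10⁶ m.
By Kepler's third law T = 2π√(a³/μ) = 2π × 1.731×10³ = 1.088×10⁴ s.

T ≈ 10880 s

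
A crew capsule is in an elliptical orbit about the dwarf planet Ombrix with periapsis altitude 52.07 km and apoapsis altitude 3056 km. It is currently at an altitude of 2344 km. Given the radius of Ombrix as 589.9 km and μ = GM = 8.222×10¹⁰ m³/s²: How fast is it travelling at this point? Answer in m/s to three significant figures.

r_p = 589.9 + 52.07 = 641.97 km = 6.4197×10⁵ m.
r_a = 589.9 + 3056 = 3645.9 km = 3.6459×10⁶ m.
r = 589.9 + 2344 = 2933.9 km = 2.934×10⁶ m.
Semi-major axis a = (r_p + r_a)/2 = 2143.9 km = 2.144×10⁶ m.
Vis-viva: v² = μ(2/r − 1/a) = 8.222×10¹⁰ × (6.817×10⁻⁷ − 4.664×10⁻⁷) = 1.770×10⁴ m²/s².
v = 133.0 m/s.

v ≈ 133 m/s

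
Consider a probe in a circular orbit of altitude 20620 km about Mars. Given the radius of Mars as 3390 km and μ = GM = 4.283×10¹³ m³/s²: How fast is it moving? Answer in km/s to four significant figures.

r = 3390 + 20620 = 24010 km = 2.4010×10⁷ m.
For a circular orbit v = √(μ/r) = √(4.283×10¹³ / 2.401×10⁷) = √(1.784×10⁶) = 1336 m/s.
That is 1.336 km/s.

v ≈ 1.336 km/s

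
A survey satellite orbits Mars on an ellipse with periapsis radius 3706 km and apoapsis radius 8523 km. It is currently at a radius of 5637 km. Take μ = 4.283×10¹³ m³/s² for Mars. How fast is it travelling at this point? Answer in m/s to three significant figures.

Semi-major axis a = (r_p + r_a)/2 = 6114.5 km = 6.114×10⁶ m.
Vis-viva: v² = μ(2/r − 1/a) = 4.283×10¹³ × (3.548×10⁻⁷ − 1.635×10⁻⁷) = 8.191×10⁶ m²/s².
v = 2862 m/s.

v ≈ 2860 m/s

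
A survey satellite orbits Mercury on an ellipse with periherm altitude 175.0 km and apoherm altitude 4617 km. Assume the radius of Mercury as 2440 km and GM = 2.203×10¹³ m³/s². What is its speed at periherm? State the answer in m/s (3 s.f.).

v ≈ 3510 m/s

r_p = 2440 + 175.0 = 2615.0 km = 2.6150×10⁶ m.
r_a = 2440 + 4617 = 7057.0 km = 7.0570×10⁶ m.
Semi-major axis a = (r_p + r_a)/2 = 4836.0 km = 4.836×10⁶ m.
Vis-viva: v² = μ(2/r − 1/a) = 2.203×10¹³ × (7.648×10⁻⁷ − 2.068×10⁻⁷) = 1.229×10⁷ m²/s².
v = 3506 m/s.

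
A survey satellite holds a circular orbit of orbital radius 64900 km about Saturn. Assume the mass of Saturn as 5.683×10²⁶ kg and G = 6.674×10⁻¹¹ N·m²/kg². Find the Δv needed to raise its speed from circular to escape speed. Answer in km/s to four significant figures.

μ = GM = 6.674×10⁻¹¹ × 5.683×10²⁶ = 3.793×10¹⁶ m³/s².
r = 64900 km = 6.490×10⁷ m.
Circular speed v_c = √(μ/r) = 24170 m/s.
Escape speed v_esc = √(2μ/r) = √2 × v_c = 34190 m/s.
Δv = v_esc − v_c = 10010 m/s = 10.01 km/s.

Δv ≈ 10.01 km/s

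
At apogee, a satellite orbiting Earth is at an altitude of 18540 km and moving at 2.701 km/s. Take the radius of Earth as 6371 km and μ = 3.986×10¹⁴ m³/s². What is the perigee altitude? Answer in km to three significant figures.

perigee altitude ≈ 985 km

r_a = 6371 + 18540 = 24911 km = 2.491×10⁷ m.
Specific energy ε = v²/2 − μ/r = -1.235×10⁷ J/kg, so a = −μ/(2ε) = 1.613×10⁷ m.
The apsides satisfy r_p + r_a = 2a, so the perigee radius is 2a − r_a = 7.356×10⁶ m = 7355.8 km.
Perigee altitude = 7355.8 − 6371 = 984.78 km.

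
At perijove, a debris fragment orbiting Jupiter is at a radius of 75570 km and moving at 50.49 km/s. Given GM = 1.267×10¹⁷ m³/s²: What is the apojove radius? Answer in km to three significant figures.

apojove radius ≈ 2.40×10⁵ km

r_p = 7.557×10⁷ m.
Specific energy ε = v²/2 − μ/r = -4.020×10⁸ J/kg, so a = −μ/(2ε) = 1.576×10⁸ m.
The apsides satisfy r_p + r_a = 2a, so the apojove radius is 2a − r_p = 2.396×10⁸ m = 2.3963×10⁵ km.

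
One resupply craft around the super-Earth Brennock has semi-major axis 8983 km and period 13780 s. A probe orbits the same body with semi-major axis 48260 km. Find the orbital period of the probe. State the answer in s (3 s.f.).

T₂ ≈ 1.72×10⁵ s

Kepler's third law: T² ∝ a³, so T₂ = T₁ (a₂/a₁)^(3/2).
a₂/a₁ = 5.372, (a₂/a₁)^(3/2) = 12.45.
T₂ = 13780 × 12.45 = 1.716×10⁵ s.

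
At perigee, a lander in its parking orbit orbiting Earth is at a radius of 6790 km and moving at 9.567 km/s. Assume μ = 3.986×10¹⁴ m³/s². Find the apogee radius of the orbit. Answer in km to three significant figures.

r_p = 6.790×10⁶ m.
Specific energy ε = v²/2 − μ/r = -1.294×10⁷ J/kg, so a = −μ/(2ε) = 1.540×10⁷ m.
The apsides satisfy r_p + r_a = 2a, so the apogee radius is 2a − r_p = 2.401×10⁷ m = 24013 km.

apogee radius ≈ 24000 km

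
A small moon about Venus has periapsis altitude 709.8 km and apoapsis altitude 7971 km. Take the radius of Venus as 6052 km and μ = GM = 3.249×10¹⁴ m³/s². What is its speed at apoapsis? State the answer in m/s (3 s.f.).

r_p = 6052 + 709.8 = 6761.8 km = 6.7618×10⁶ m.
r_a = 6052 + 7971 = 14023 km = 1.4023×10⁷ m.
Semi-major axis a = (r_p + r_a)/2 = 10392 km = 1.039×10⁷ m.
Vis-viva: v² = μ(2/r − 1/a) = 3.249×10¹⁴ × (1.426×10⁻⁷ − 9.622×10⁻⁸) = 1.507×10⁷ m²/s².
v = 3883 m/s.

v ≈ 3880 m/s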